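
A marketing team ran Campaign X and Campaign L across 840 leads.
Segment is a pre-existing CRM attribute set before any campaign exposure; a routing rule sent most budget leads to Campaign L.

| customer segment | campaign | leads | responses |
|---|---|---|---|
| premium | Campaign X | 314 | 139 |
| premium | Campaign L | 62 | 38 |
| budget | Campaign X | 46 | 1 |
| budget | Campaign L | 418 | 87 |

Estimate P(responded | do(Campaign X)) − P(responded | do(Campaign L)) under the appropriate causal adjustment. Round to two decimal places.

The stratified and pooled comparisons disagree (Campaign L wins within each customer segment; Campaign X wins overall), so the answer turns on the causal role of customer segment.
Customer segment satisfies the back-door criterion: it is not a descendant of the campaign, and it blocks the spurious path from campaign to outcome. Adjusting for it (i.e., using the within-customer segment rates) gives the causal effect.
Adjusting over the population distribution of customer segment: 0.448·(0.443−0.613) + 0.552·(0.022−0.208) = -0.179.

-0.18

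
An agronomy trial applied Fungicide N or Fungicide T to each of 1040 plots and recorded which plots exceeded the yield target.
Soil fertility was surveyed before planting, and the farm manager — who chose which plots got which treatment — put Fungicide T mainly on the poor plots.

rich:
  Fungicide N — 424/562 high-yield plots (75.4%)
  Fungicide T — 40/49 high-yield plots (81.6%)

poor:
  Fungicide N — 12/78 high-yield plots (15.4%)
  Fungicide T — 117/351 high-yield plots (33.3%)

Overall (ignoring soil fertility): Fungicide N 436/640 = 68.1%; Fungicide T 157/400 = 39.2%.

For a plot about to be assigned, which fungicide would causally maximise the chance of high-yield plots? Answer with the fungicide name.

Fungicide T

Within every soil fertility level Fungicide T has the higher rate, yet pooled Fungicide N does — Simpson's reversal.
Soil fertility satisfies the back-door criterion: it is not a descendant of the fungicide, and it blocks the spurious path from fungicide to outcome. Adjusting for it (i.e., using the within-soil fertility rates) gives the causal effect.
Within each level — rich: 75.4% vs 81.6%; poor: 15.4% vs 33.3% — Fungicide T is higher every time.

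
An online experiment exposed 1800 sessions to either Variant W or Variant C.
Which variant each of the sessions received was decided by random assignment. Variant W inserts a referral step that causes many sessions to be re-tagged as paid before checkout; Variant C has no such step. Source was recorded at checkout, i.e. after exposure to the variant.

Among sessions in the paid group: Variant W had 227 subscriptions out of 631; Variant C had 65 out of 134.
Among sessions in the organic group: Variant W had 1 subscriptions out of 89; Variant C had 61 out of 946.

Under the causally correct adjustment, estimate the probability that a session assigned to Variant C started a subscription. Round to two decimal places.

0.12

Stratifying would compare variants among sessions the variants themselves sorted into traffic source groups — a form of selection on an intermediate. The unconditioned pooled rates give the total causal effect.
So P(outcome | do(Variant C)) is just the pooled rate for Variant C: 126/1080 = 0.117.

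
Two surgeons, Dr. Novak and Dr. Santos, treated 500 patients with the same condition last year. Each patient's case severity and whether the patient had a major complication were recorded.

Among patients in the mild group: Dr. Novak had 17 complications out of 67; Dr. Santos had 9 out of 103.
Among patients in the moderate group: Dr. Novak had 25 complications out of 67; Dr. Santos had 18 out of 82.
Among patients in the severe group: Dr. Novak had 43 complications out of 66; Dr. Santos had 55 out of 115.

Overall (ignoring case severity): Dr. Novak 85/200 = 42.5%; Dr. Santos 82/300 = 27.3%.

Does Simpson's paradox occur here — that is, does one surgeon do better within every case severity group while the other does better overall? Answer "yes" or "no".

no

Within each case severity level (mild 25.4% vs 8.7%; moderate 37.3% vs 22.0%; severe 65.2% vs 47.8%), Dr. Santos has the lower rate every time. Pooled: 42.5% vs 27.3% — Dr. Santos has the lower rate overall. They agree.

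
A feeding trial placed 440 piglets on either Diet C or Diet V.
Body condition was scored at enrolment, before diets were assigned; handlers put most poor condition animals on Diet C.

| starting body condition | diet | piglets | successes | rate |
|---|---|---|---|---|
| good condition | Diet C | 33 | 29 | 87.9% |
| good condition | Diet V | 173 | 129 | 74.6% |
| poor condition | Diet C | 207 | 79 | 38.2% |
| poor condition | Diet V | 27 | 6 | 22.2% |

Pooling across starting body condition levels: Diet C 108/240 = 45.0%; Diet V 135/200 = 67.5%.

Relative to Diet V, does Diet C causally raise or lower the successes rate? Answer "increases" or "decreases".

Here starting body condition is a common cause — it drives both which diet a case falls under and the outcome. The crude comparison mixes populations; the stratum-specific rates are the causally relevant ones.
Within each level — good condition: 87.9% vs 74.6%; poor condition: 38.2% vs 22.2% — Diet C is higher every time.

increases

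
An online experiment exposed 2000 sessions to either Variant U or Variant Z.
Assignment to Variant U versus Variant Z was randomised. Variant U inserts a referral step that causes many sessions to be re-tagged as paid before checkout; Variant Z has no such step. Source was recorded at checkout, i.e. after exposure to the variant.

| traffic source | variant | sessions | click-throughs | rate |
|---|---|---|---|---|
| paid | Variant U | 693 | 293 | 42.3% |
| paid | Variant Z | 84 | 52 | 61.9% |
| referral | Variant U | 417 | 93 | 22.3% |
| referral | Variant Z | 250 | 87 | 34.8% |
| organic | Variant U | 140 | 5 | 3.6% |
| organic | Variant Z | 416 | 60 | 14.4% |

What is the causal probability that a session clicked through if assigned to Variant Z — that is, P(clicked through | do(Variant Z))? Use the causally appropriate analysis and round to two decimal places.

0.27

Variant Z is higher inside every traffic source stratum but Variant U is higher in aggregate. Whether to stratify depends on how traffic source relates to the variant.
Because the variant influences traffic source, traffic source is a post-treatment mediator, not a confounder. Stratifying on it would bias the estimate; the causal effect is the crude pooled difference.
So P(outcome | do(Variant Z)) is just the pooled rate for Variant Z: 199/750 = 0.265.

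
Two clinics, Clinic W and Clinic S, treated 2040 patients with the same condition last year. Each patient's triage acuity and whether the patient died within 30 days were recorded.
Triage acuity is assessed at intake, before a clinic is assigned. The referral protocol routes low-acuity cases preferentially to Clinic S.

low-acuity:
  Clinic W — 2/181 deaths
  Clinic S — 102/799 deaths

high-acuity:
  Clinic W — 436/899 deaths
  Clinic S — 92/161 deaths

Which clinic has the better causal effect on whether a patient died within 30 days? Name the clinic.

Clinic W

Here triage acuity is a common cause — it drives both which clinic a case falls under and the outcome. The crude comparison mixes populations; the stratum-specific rates are the causally relevant ones.
Within each level — low-acuity: 1.1% vs 12.8%; high-acuity: 48.5% vs 57.1% — Clinic W is lower every time.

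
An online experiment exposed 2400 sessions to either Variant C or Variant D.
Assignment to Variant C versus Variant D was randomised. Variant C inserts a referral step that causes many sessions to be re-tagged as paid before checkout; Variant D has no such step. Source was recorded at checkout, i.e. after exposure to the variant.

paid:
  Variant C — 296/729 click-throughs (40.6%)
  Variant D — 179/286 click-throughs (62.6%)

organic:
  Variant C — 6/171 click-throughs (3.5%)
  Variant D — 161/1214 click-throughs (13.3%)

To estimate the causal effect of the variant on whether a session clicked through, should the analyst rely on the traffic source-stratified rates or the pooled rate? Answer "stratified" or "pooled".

The distribution of traffic source is itself part of what the variant does — it is an intermediate outcome. Holding it fixed would remove that part of the effect; the total effect is the pooled difference.
Pooled: Variant C 33.6% vs Variant D 22.7%; Variant C is higher overall.

pooled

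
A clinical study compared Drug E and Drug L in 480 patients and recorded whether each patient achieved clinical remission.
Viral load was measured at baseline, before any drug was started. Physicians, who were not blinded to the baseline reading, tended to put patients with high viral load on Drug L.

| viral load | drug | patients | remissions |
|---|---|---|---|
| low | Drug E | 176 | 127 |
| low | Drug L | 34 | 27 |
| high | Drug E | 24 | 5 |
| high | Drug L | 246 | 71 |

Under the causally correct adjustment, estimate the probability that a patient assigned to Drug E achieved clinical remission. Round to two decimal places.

0.43

The stratified and pooled comparisons disagree (Drug L wins within each viral load; Drug E wins overall), so the answer turns on the causal role of viral load.
Viral load differs across drugs for reasons unrelated to any effect of the drug itself, and it separately predicts the outcome — a classic confounder. We must compare within viral load levels.
Standardising Drug E to the population viral load mix: 0.438·127/176 + 0.562·5/24 = 0.433.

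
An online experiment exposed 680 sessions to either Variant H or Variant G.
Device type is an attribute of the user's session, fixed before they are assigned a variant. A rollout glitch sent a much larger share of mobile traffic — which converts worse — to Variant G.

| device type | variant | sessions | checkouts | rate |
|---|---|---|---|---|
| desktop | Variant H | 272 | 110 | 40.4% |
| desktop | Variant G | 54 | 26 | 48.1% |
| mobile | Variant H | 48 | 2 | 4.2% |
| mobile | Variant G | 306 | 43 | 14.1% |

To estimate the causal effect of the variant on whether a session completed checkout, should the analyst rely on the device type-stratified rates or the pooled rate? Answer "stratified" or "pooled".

stratified

The device type-specific comparison favours Variant G throughout, but the pooled figures favour Variant H. The question is whether to condition on device type.
The imbalance in device type arose from how sessions were allocated, not from anything the variant did; and device type independently affects the outcome. The pooled gap is confounded — condition on device type.
Within each level — desktop: 40.4% vs 48.1%; mobile: 4.2% vs 14.1% — Variant G is higher every time.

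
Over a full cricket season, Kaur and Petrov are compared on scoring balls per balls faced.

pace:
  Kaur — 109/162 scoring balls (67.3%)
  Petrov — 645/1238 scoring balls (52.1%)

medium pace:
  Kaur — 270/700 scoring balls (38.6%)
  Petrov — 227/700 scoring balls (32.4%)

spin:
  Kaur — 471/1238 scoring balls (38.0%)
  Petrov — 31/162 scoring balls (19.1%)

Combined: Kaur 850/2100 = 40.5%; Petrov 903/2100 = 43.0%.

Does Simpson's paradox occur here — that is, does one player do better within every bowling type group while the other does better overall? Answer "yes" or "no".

yes

Within each bowling type level (pace 67.3% vs 52.1%; medium pace 38.6% vs 32.4%; spin 38.0% vs 19.1%), Kaur has the higher rate every time. Pooled: 40.5% vs 43.0% — Petrov has the higher rate overall. The two comparisons disagree.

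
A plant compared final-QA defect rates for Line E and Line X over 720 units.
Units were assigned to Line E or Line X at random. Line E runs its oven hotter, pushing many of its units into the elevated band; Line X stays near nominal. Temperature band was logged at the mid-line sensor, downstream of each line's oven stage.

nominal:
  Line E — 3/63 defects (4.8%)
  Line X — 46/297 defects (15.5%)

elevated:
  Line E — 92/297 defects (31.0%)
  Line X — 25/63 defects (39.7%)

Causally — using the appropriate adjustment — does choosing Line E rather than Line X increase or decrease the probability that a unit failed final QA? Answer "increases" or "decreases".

increases

The stratified and pooled comparisons disagree (Line E wins within each in-process temperature band; Line X wins overall), so the answer turns on the causal role of in-process temperature band.
In-process temperature band here is a post-treatment variable shaped by the line; conditioning on it would introduce bias rather than remove it. The overall comparison is the causal one.
Pooled: Line E 26.4% vs Line X 19.7%; Line X is lower overall.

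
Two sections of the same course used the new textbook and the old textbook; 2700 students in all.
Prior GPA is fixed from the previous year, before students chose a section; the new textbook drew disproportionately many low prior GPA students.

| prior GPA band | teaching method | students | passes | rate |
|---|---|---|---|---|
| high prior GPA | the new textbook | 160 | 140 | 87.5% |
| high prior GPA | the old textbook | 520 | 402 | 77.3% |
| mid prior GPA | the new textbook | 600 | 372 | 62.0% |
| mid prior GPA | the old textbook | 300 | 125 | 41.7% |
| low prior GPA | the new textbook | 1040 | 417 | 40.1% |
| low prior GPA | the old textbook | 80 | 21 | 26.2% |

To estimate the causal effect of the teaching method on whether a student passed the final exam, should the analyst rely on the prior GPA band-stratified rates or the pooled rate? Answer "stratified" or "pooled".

Within every prior GPA band level the new textbook has the higher rate, yet pooled the old textbook does — Simpson's reversal.
Prior GPA band is set before the teaching method has any effect — it is not caused by the teaching method — and it independently drives the outcome. That makes it a confounder, so the causal comparison is within prior GPA band levels.
Within each level — high prior GPA: 87.5% vs 77.3%; mid prior GPA: 62.0% vs 41.7%; low prior GPA: 40.1% vs 26.2% — the new textbook is higher every time.

stratified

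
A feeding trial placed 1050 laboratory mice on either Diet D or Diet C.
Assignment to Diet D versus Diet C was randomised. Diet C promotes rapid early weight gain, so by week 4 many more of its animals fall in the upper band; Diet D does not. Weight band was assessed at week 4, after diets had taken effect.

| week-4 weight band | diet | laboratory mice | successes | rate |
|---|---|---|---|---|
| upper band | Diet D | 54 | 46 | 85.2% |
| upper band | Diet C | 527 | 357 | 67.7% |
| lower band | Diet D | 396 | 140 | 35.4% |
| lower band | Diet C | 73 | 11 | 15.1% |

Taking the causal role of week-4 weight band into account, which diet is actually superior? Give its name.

Diet C

The stratified and pooled comparisons disagree (Diet D wins within each week-4 weight band; Diet C wins overall), so the answer turns on the causal role of week-4 weight band.
Week-4 weight band here is a post-treatment variable shaped by the diet; conditioning on it would introduce bias rather than remove it. The overall comparison is the causal one.
Pooled: Diet D 41.3% vs Diet C 61.3%; Diet C is higher overall.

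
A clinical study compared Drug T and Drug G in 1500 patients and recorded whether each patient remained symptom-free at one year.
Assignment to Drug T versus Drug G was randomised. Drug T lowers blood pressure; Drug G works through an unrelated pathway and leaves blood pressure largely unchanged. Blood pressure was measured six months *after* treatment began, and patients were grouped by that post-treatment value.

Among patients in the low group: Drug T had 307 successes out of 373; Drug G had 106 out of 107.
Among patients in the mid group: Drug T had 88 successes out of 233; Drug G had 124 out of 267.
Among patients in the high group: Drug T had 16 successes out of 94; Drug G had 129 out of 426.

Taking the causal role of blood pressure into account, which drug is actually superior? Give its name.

Because the drug influences blood pressure, blood pressure is a post-treatment mediator, not a confounder. Stratifying on it would bias the estimate; the causal effect is the crude pooled difference.
Pooled: Drug T 58.7% vs Drug G 44.9%; Drug T is higher overall.

Drug T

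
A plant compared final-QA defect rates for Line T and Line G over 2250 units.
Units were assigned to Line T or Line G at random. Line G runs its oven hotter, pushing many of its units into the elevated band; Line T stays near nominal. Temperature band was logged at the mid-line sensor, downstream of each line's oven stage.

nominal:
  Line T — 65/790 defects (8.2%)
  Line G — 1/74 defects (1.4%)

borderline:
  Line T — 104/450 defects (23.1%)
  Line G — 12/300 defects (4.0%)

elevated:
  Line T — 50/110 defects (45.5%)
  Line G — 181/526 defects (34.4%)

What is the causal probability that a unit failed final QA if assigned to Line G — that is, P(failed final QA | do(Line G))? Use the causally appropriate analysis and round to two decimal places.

Because the line influences in-process temperature band, in-process temperature band is a post-treatment mediator, not a confounder. Stratifying on it would bias the estimate; the causal effect is the crude pooled difference.
So P(outcome | do(Line G)) is just the pooled rate for Line G: 194/900 = 0.216.

0.22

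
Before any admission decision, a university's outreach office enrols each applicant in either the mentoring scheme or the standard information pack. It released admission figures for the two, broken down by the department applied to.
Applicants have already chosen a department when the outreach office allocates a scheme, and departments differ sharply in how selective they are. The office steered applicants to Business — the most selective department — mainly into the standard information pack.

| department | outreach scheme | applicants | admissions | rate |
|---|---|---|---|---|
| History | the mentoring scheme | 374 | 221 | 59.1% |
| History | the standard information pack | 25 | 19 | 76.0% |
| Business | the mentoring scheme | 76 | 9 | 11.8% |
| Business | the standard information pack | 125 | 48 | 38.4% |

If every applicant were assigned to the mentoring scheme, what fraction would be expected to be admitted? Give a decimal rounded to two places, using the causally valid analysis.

the standard information pack is higher inside every department stratum but the mentoring scheme is higher in aggregate. Whether to stratify depends on how department relates to the outreach scheme.
Since department is a pre-existing factor (not a product of the outreach scheme) and it affects the outcome on its own, it is a confounder. The stratified rates, not the pooled rate, identify the causal effect.
Standardising the mentoring scheme to the population department mix: 0.665·221/374 + 0.335·9/76 = 0.433.

0.43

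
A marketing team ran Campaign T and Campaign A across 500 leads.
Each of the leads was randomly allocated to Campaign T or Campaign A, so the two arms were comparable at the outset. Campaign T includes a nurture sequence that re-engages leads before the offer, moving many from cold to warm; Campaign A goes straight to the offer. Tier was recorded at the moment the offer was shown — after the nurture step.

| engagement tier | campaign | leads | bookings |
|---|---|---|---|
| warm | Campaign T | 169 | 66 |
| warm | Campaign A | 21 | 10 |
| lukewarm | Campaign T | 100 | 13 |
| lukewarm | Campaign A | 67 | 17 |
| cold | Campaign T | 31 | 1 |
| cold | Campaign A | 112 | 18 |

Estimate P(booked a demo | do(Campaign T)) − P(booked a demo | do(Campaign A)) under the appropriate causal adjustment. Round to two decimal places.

Engagement tier is downstream of the campaign. One should not condition on a consequence of treatment, so the overall rates are the right comparison.
The causal difference is the pooled difference: 0.267 − 0.225 = +0.042.

+0.04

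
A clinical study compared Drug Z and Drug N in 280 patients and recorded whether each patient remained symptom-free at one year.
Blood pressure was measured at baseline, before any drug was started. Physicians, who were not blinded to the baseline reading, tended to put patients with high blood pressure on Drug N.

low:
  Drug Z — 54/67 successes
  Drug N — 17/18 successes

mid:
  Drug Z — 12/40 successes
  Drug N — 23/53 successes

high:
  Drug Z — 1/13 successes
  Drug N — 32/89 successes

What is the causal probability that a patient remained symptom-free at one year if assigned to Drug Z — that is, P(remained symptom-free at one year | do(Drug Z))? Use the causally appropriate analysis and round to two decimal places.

Since blood pressure is a pre-existing factor (not a product of the drug) and it affects the outcome on its own, it is a confounder. The stratified rates, not the pooled rate, identify the causal effect.
Standardising Drug Z to the population blood pressure mix: 0.304·54/67 + 0.332·12/40 + 0.364·1/13 = 0.372.

0.37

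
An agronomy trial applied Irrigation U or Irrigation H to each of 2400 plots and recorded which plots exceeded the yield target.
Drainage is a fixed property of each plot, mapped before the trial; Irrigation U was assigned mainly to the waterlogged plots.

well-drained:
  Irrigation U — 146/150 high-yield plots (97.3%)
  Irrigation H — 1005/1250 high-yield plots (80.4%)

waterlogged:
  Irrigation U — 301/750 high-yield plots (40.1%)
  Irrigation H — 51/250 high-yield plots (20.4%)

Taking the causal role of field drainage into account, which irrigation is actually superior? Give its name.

Irrigation U

Field drainage differs across irrigations for reasons unrelated to any effect of the irrigation itself, and it separately predicts the outcome — a classic confounder. We must compare within field drainage levels.
Within each level — well-drained: 97.3% vs 80.4%; waterlogged: 40.1% vs 20.4% — Irrigation U is higher every time.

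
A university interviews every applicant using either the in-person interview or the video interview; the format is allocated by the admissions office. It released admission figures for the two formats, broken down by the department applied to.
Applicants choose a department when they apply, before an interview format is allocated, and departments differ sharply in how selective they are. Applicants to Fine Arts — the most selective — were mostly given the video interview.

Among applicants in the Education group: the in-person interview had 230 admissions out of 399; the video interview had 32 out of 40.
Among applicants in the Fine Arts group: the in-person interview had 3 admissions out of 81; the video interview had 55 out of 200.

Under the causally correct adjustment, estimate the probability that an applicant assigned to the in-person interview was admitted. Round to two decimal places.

0.37

The imbalance in department arose from how applicants were allocated, not from anything the interview format did; and department independently affects the outcome. The pooled gap is confounded — condition on department.
Standardising the in-person interview to the population department mix: 0.610·230/399 + 0.390·3/81 = 0.366.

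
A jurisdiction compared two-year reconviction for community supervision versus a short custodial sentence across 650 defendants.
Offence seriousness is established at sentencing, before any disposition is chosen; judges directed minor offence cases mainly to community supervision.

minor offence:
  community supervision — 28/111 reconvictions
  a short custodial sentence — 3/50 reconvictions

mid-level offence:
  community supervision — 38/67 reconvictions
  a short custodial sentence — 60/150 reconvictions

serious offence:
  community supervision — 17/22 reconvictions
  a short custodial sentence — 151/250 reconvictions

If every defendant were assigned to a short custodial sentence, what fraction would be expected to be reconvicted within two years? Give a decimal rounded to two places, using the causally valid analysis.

Within every offence seriousness level a short custodial sentence has the lower rate, yet pooled community supervision does — Simpson's reversal.
Offence seriousness is set before the disposition has any effect — it is not caused by the disposition — and it independently drives the outcome. That makes it a confounder, so the causal comparison is within offence seriousness levels.
Standardising a short custodial sentence to the population offence seriousness mix: 0.248·3/50 + 0.334·60/150 + 0.418·151/250 = 0.401.

0.40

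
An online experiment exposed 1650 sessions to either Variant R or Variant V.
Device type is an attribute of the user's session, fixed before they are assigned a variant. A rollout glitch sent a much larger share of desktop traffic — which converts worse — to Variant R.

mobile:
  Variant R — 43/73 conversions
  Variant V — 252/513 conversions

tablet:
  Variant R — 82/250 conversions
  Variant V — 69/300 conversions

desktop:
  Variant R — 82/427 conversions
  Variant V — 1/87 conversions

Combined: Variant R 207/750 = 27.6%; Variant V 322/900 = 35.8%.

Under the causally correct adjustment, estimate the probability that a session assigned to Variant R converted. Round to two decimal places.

Device type satisfies the back-door criterion: it is not a descendant of the variant, and it blocks the spurious path from variant to outcome. Adjusting for it (i.e., using the within-device type rates) gives the causal effect.
Standardising Variant R to the population device type mix: 0.355·43/73 + 0.333·82/250 + 0.312·82/427 = 0.378.

0.38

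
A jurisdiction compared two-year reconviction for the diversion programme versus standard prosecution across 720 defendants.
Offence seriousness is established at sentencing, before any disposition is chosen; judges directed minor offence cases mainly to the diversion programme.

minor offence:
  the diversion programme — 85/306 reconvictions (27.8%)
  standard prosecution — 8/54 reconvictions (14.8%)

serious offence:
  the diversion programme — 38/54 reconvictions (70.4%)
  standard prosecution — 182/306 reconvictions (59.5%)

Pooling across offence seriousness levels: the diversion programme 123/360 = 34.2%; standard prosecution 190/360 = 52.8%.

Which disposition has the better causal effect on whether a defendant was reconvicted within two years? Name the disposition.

standard prosecution

The stratified and pooled comparisons disagree (standard prosecution wins within each offence seriousness; the diversion programme wins overall), so the answer turns on the causal role of offence seriousness.
Since offence seriousness is a pre-existing factor (not a product of the disposition) and it affects the outcome on its own, it is a confounder. The stratified rates, not the pooled rate, identify the causal effect.
Within each level — minor offence: 27.8% vs 14.8%; serious offence: 70.4% vs 59.5% — standard prosecution is lower every time.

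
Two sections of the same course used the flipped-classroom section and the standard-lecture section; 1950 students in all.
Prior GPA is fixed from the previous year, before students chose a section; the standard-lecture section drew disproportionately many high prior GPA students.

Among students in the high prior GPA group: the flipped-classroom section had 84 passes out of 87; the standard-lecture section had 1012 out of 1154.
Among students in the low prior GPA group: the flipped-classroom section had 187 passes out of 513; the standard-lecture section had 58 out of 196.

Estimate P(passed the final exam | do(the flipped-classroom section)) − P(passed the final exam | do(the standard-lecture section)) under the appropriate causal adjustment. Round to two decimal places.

the flipped-classroom section is higher inside every prior GPA band stratum but the standard-lecture section is higher in aggregate. Whether to stratify depends on how prior GPA band relates to the teaching method.
Prior GPA band is set before the teaching method has any effect — it is not caused by the teaching method — and it independently drives the outcome. That makes it a confounder, so the causal comparison is within prior GPA band levels.
Adjusting over the population distribution of prior GPA band: 0.636·(0.966−0.877) + 0.364·(0.365−0.296) = +0.081.

+0.08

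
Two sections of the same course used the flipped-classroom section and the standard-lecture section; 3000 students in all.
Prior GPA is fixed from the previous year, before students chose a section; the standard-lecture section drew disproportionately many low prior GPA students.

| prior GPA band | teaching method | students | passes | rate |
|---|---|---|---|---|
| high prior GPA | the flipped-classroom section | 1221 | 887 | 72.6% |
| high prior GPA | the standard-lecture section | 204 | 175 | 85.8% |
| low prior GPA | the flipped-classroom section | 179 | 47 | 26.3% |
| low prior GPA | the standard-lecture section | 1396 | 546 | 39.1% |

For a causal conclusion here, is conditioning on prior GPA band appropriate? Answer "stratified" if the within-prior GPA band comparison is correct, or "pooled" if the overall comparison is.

stratified

the standard-lecture section is higher inside every prior GPA band stratum but the flipped-classroom section is higher in aggregate. Whether to stratify depends on how prior GPA band relates to the teaching method.
Prior GPA band is set before the teaching method has any effect — it is not caused by the teaching method — and it independently drives the outcome. That makes it a confounder, so the causal comparison is within prior GPA band levels.
Within each level — high prior GPA: 72.6% vs 85.8%; low prior GPA: 26.3% vs 39.1% — the standard-lecture section is higher every time.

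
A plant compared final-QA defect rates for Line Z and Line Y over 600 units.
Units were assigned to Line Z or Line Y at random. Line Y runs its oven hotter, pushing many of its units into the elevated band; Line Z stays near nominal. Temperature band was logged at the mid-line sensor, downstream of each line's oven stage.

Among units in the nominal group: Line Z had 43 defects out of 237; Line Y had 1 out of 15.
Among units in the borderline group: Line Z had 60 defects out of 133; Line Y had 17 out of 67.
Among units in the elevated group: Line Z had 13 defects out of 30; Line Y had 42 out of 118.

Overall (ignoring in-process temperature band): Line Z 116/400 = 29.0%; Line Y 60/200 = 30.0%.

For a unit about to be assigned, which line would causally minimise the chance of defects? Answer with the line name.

Line Y is lower inside every in-process temperature band stratum but Line Z is lower in aggregate. Whether to stratify depends on how in-process temperature band relates to the line.
In-process temperature band is downstream of the line. One should not condition on a consequence of treatment, so the overall rates are the right comparison.
Pooled: Line Z 29.0% vs Line Y 30.0%; Line Z is lower overall.

Line Z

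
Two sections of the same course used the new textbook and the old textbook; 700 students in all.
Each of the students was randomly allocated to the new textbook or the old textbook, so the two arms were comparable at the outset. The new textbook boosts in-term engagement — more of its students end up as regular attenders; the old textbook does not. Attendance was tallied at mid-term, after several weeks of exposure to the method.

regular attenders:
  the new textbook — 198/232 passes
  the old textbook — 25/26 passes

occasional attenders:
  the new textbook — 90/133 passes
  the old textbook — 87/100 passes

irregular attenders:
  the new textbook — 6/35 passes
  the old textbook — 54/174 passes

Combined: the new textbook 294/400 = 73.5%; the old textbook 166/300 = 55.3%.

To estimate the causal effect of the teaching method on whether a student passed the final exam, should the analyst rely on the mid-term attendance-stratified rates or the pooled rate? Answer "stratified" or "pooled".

pooled

The distribution of mid-term attendance is itself part of what the teaching method does — it is an intermediate outcome. Holding it fixed would remove that part of the effect; the total effect is the pooled difference.
Pooled: the new textbook 73.5% vs the old textbook 55.3%; the new textbook is higher overall.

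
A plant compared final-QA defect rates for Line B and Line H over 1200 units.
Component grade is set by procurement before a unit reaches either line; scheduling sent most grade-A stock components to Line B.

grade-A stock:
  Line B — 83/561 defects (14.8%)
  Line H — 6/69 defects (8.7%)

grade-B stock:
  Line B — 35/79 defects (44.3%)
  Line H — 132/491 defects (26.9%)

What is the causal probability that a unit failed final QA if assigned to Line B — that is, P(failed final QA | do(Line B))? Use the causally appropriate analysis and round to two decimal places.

0.29

Within every component grade level Line H has the lower rate, yet pooled Line B does — Simpson's reversal.
Here component grade is a common cause — it drives both which line a case falls under and the outcome. The crude comparison mixes populations; the stratum-specific rates are the causally relevant ones.
Standardising Line B to the population component grade mix: 0.525·83/561 + 0.475·35/79 = 0.288.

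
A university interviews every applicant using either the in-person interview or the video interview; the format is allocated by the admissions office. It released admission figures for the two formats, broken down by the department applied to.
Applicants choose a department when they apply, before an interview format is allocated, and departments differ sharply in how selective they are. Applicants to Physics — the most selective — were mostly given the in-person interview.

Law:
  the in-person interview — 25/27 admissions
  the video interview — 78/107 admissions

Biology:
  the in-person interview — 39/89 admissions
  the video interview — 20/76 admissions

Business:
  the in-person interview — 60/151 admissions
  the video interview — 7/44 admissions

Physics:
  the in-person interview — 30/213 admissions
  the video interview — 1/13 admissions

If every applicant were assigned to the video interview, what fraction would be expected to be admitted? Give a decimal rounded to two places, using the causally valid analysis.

Within every department level the in-person interview has the higher rate, yet pooled the video interview does — Simpson's reversal.
The imbalance in department arose from how applicants were allocated, not from anything the interview format did; and department independently affects the outcome. The pooled gap is confounded — condition on department.
Standardising the video interview to the population department mix: 0.186·78/107 + 0.229·20/76 + 0.271·7/44 + 0.314·1/13 = 0.263.

0.26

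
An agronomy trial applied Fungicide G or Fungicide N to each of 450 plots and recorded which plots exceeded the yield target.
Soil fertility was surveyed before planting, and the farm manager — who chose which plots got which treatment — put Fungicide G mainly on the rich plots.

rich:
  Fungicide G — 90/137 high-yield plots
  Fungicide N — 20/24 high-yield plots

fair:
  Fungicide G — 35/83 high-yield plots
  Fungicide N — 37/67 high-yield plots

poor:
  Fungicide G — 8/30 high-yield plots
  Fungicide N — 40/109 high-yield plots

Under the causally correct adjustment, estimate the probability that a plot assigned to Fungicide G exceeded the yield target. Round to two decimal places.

The soil fertility-specific comparison favours Fungicide N throughout, but the pooled figures favour Fungicide G. The question is whether to condition on soil fertility.
Soil fertility differs across fungicides for reasons unrelated to any effect of the fungicide itself, and it separately predicts the outcome — a classic confounder. We must compare within soil fertility levels.
Standardising Fungicide G to the population soil fertility mix: 0.358·90/137 + 0.333·35/83 + 0.309·8/30 = 0.458.

0.46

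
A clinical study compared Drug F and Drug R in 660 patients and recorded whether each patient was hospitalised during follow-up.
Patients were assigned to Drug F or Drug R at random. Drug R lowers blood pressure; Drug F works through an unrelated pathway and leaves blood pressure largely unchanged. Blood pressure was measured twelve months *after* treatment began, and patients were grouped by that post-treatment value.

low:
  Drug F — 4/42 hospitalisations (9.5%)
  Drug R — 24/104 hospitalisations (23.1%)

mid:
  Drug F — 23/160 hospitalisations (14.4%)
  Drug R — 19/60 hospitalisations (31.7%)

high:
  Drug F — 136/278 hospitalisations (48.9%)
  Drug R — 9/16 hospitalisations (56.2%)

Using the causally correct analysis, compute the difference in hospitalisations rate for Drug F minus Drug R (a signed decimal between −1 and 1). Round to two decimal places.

The stratified and pooled comparisons disagree (Drug F wins within each blood pressure; Drug R wins overall), so the answer turns on the causal role of blood pressure.
Blood pressure lies on the pathway drug → blood pressure → outcome, so adjusting for it blocks the indirect effect. For the total causal effect of drug, use the unadjusted pooled rates.
The causal difference is the pooled difference: 0.340 − 0.289 = +0.051.

+0.05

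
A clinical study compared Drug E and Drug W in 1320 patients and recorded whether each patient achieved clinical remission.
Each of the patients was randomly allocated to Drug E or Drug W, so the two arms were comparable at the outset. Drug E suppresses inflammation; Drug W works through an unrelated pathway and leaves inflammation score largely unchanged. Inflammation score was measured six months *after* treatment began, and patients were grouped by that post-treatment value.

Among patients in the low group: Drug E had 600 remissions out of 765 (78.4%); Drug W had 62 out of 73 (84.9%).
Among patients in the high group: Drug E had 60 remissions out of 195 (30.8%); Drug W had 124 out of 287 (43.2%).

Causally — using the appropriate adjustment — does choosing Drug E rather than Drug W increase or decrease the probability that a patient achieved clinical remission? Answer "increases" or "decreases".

increases

Because the drug influences inflammation score, inflammation score is a post-treatment mediator, not a confounder. Stratifying on it would bias the estimate; the causal effect is the crude pooled difference.
Pooled: Drug E 68.8% vs Drug W 51.7%; Drug E is higher overall.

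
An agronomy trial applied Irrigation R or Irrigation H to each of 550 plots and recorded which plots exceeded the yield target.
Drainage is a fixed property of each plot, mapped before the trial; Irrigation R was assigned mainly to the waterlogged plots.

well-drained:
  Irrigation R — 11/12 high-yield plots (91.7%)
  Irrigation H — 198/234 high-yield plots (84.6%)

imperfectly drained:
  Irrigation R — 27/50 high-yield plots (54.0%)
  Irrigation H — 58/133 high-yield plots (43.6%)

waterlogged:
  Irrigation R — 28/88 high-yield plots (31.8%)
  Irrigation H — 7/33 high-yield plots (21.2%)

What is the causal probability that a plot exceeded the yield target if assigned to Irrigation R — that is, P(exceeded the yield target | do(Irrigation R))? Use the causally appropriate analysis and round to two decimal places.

0.66

Field drainage is set before the irrigation has any effect — it is not caused by the irrigation — and it independently drives the outcome. That makes it a confounder, so the causal comparison is within field drainage levels.
Standardising Irrigation R to the population field drainage mix: 0.447·11/12 + 0.333·27/50 + 0.220·28/88 = 0.660.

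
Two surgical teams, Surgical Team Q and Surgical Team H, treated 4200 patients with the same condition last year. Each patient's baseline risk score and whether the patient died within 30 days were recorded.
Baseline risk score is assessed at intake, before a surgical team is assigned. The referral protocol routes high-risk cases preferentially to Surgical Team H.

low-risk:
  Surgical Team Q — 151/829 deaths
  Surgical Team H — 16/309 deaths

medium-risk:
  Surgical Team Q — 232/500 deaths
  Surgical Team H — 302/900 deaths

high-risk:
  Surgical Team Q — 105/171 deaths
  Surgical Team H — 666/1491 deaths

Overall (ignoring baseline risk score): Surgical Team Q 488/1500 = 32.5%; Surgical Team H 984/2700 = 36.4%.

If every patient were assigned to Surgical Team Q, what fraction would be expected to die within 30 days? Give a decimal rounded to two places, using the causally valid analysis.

0.45

Baseline risk score satisfies the back-door criterion: it is not a descendant of the surgical team, and it blocks the spurious path from surgical team to outcome. Adjusting for it (i.e., using the within-baseline risk score rates) gives the causal effect.
Standardising Surgical Team Q to the population baseline risk score mix: 0.271·151/829 + 0.333·232/500 + 0.396·105/171 = 0.447.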